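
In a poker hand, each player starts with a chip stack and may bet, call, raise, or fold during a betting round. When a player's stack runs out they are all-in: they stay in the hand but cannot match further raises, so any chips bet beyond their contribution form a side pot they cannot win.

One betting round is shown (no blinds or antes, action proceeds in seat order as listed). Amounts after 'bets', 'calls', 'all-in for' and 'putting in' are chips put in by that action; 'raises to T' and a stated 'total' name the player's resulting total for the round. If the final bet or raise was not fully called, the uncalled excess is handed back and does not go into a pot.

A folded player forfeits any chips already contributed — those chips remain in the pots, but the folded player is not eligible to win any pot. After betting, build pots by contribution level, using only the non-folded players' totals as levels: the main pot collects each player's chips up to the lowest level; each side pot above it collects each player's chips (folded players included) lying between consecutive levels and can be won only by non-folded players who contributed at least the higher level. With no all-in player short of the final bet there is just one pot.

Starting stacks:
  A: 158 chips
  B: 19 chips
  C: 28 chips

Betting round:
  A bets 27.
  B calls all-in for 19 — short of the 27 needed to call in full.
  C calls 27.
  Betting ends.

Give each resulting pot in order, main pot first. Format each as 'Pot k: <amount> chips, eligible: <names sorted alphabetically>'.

Pot 1: 57 chips, eligible: A, B, C
Pot 2: 16 chips, eligible: A, C

Derivation:
Contributions: A=27, B=19, C=27
Pot levels (distinct totals of non-folded players): 19, 27
Layer 1-19: 19 each from A, B, C = 19*3 = 57 chips; eligible A, B, C
Layer 20-27: 8 each from A, C = 8*2 = 16 chips; eligible A, C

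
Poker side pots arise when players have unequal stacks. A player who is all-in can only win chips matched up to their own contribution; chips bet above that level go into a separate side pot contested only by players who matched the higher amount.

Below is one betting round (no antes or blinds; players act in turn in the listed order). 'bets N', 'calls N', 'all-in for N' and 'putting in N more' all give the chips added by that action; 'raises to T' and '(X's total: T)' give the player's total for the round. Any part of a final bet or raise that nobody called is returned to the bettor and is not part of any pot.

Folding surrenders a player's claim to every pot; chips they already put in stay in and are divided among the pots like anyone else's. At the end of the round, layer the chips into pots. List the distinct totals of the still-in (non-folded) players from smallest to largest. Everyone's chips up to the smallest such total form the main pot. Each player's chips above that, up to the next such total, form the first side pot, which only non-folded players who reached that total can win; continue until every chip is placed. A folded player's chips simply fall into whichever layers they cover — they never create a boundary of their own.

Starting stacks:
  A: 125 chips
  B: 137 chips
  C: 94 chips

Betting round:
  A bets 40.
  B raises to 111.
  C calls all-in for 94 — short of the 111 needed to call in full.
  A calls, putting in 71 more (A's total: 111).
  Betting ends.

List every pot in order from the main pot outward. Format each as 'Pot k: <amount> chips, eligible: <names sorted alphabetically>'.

Contributions: A=111, B=111, C=94
Pot levels (distinct totals of non-folded players): 94, 111
Layer 1-94: 94 each from A, B, C = 94*3 = 282 chips; eligible A, B, C
Layer 95-111: 17 each from A, B = 17*2 = 34 chips; eligible A, B

Pot 1: 282 chips, eligible: A, B, C
Pot 2: 34 chips, eligible: A, B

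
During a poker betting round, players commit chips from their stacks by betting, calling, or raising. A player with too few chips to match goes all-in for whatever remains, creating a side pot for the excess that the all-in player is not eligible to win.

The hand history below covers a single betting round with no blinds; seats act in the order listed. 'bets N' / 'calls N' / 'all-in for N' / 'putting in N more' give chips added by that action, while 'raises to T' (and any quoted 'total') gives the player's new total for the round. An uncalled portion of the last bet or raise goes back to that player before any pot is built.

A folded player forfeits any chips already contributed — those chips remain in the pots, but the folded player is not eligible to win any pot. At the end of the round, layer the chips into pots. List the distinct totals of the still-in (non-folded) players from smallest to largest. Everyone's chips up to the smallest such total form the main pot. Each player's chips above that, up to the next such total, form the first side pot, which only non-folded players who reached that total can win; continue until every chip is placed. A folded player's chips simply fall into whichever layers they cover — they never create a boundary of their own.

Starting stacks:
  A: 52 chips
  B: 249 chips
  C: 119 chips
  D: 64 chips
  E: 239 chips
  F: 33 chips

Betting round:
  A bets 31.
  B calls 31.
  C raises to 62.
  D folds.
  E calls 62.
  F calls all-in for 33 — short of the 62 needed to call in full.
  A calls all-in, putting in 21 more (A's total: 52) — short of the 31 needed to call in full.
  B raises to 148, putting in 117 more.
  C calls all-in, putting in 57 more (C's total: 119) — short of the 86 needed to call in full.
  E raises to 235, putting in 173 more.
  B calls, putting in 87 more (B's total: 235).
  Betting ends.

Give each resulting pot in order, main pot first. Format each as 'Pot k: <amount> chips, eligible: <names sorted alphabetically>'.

Pot 1: 165 chips, eligible: A, B, C, E, F
Pot 2: 76 chips, eligible: A, B, C, E
Pot 3: 201 chips, eligible: B, C, E
Pot 4: 232 chips, eligible: B, E

Derivation:
Contributions: A=52, B=235, C=119, E=235, F=33
Folded: D
Pot levels (distinct totals of non-folded players): 33, 52, 119, 235
Layer 1-33: 33 each from A, B, C, E, F = 33*5 = 165 chips; eligible A, B, C, E, F
Layer 34-52: 19 each from A, B, C, E = 19*4 = 76 chips; eligible A, B, C, E
Layer 53-119: 67 each from B, C, E = 67*3 = 201 chips; eligible B, C, E
Layer 120-235: 116 each from B, E = 116*2 = 232 chips; eligible B, E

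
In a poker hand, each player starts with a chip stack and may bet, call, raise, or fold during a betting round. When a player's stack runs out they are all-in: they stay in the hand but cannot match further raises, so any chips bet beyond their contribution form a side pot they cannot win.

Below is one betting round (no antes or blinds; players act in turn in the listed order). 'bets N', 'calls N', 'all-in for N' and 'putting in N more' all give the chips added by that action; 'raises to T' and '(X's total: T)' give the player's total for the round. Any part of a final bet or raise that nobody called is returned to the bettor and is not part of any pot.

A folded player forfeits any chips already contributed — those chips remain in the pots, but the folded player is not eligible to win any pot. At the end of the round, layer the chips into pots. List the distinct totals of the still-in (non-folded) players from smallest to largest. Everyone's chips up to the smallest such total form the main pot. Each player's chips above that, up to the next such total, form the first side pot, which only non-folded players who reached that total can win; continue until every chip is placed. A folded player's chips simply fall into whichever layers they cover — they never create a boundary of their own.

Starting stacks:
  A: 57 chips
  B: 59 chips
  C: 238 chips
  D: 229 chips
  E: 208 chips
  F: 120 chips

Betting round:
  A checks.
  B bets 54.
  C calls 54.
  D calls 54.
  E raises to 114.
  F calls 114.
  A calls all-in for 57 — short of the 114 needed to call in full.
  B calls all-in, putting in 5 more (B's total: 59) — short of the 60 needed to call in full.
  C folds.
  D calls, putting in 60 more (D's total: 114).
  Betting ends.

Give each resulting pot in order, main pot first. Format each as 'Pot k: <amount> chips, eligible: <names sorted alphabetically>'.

Pot 1: 339 chips, eligible: A, B, D, E, F
Pot 2: 8 chips, eligible: B, D, E, F
Pot 3: 165 chips, eligible: D, E, F

Derivation:
Contributions: A=57, B=59, C=54, D=114, E=114, F=114
Folded: C
Pot levels (distinct totals of non-folded players): 57, 59, 114
Layer 1-57: A 57 + B 57 + C 54 + D 57 + E 57 + F 57 = 339 chips; eligible A, B, D, E, F
Layer 58-59: 2 each from B, D, E, F = 2*4 = 8 chips; eligible B, D, E, F
Layer 60-114: 55 each from D, E, F = 55*3 = 165 chips; eligible D, E, F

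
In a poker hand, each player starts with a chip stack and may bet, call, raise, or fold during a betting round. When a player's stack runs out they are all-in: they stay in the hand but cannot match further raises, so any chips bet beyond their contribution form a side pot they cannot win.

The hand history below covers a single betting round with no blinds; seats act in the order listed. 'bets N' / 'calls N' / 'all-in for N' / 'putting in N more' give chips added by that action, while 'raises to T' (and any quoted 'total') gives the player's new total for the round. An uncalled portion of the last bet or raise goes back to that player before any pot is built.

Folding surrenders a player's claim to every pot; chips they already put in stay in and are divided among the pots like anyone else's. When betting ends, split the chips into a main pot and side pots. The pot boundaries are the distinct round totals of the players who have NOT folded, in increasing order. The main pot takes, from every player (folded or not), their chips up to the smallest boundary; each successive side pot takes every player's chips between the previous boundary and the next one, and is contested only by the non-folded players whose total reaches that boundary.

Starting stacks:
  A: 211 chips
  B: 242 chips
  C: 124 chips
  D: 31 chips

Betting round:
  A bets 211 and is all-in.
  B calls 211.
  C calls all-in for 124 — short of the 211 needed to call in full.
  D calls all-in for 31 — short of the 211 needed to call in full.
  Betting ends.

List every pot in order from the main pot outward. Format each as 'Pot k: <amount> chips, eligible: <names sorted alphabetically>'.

Pot 1: 124 chips, eligible: A, B, C, D
Pot 2: 279 chips, eligible: A, B, C
Pot 3: 174 chips, eligible: A, B

Derivation:
Contributions: A=211, B=211, C=124, D=31
Pot levels (distinct totals of non-folded players): 31, 124, 211
Layer 1-31: 31 each from A, B, C, D = 31*4 = 124 chips; eligible A, B, C, D
Layer 32-124: 93 each from A, B, C = 93*3 = 279 chips; eligible A, B, C
Layer 125-211: 87 each from A, B = 87*2 = 174 chips; eligible A, B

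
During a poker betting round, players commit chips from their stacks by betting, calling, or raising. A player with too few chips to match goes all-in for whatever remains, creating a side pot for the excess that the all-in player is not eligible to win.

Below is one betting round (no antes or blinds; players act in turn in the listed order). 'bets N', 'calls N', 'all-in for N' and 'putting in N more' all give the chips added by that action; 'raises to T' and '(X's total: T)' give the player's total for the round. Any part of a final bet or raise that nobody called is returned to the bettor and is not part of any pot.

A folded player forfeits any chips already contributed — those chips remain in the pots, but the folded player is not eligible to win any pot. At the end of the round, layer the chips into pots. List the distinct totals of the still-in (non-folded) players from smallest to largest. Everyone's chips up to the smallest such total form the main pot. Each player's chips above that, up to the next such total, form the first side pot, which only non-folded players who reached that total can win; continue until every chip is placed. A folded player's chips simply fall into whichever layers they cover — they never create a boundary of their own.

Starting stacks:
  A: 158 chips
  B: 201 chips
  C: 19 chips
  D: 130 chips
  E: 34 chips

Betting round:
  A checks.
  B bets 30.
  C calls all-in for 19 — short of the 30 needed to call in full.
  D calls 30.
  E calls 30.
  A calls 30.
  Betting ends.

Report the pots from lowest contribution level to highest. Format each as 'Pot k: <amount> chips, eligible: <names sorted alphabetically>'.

Contributions: A=30, B=30, C=19, D=30, E=30
Pot levels (distinct totals of non-folded players): 19, 30
Layer 1-19: 19 each from A, B, C, D, E = 19*5 = 95 chips; eligible A, B, C, D, E
Layer 20-30: 11 each from A, B, D, E = 11*4 = 44 chips; eligible A, B, D, E

Pot 1: 95 chips, eligible: A, B, C, D, E
Pot 2: 44 chips, eligible: A, B, D, E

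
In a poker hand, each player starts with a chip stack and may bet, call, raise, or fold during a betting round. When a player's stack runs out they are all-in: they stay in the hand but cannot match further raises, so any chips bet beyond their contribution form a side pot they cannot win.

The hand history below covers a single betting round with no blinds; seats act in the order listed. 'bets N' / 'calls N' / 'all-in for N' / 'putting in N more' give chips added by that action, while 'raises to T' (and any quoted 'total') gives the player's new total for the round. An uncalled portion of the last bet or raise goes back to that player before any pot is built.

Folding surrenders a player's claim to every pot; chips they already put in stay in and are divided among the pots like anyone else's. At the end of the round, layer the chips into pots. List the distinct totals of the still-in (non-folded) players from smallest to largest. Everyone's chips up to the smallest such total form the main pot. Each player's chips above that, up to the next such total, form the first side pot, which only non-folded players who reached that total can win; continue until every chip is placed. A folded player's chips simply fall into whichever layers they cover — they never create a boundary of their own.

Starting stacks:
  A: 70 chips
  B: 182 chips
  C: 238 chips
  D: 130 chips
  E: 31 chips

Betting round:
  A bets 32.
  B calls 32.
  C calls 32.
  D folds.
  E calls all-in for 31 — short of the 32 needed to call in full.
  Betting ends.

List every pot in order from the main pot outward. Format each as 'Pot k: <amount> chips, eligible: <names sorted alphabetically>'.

Contributions: A=32, B=32, C=32, E=31
Folded: D
Pot levels (distinct totals of non-folded players): 31, 32
Layer 1-31: 31 each from A, B, C, E = 31*4 = 124 chips; eligible A, B, C, E
Layer 32-32: 1 each from A, B, C = 1*3 = 3 chips; eligible A, B, C

Pot 1: 124 chips, eligible: A, B, C, E
Pot 2: 3 chips, eligible: A, B, C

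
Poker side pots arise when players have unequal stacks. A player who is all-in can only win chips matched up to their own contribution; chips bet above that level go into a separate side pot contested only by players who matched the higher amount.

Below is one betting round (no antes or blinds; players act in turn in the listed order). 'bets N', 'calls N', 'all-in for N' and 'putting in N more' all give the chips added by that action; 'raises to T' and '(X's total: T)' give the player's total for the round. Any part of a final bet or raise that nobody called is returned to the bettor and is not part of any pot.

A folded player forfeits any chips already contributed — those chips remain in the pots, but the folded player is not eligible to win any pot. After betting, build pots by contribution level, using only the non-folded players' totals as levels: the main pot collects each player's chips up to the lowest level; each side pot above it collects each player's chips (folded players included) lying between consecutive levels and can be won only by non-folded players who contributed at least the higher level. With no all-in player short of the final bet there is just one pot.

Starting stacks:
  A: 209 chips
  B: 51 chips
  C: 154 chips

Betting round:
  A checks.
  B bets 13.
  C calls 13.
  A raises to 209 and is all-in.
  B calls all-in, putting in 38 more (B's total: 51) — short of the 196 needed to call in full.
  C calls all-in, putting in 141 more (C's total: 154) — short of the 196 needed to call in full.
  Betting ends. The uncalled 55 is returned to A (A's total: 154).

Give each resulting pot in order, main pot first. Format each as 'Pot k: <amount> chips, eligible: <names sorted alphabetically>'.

Contributions (after 55 returned to A): A=154, B=51, C=154
Pot levels (distinct totals of non-folded players): 51, 154
Layer 1-51: 51 each from A, B, C = 51*3 = 153 chips; eligible A, B, C
Layer 52-154: 103 each from A, C = 103*2 = 206 chips; eligible A, C

Pot 1: 153 chips, eligible: A, B, C
Pot 2: 206 chips, eligible: A, C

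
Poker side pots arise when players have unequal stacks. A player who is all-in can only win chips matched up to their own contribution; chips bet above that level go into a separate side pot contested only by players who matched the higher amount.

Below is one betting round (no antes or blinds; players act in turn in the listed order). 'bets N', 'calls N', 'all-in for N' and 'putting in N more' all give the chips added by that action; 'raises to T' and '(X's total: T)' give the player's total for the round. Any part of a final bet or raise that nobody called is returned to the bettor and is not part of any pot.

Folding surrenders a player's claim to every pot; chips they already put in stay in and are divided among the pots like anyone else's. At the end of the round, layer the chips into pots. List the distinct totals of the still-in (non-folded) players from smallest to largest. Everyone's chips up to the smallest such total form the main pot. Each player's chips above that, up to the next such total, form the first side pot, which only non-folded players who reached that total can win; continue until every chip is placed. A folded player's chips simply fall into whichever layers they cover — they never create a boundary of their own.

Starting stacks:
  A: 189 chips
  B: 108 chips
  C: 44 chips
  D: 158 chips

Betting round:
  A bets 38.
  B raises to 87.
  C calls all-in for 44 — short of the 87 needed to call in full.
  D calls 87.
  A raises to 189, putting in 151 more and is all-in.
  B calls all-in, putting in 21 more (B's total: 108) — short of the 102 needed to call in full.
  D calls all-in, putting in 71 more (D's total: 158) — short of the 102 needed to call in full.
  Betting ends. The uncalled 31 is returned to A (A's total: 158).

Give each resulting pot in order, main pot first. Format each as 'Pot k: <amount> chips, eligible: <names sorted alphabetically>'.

Pot 1: 176 chips, eligible: A, B, C, D
Pot 2: 192 chips, eligible: A, B, D
Pot 3: 100 chips, eligible: A, D

Derivation:
Contributions (after 31 returned to A): A=158, B=108, C=44, D=158
Pot levels (distinct totals of non-folded players): 44, 108, 158
Layer 1-44: 44 each from A, B, C, D = 44*4 = 176 chips; eligible A, B, C, D
Layer 45-108: 64 each from A, B, D = 64*3 = 192 chips; eligible A, B, D
Layer 109-158: 50 each from A, D = 50*2 = 100 chips; eligible A, D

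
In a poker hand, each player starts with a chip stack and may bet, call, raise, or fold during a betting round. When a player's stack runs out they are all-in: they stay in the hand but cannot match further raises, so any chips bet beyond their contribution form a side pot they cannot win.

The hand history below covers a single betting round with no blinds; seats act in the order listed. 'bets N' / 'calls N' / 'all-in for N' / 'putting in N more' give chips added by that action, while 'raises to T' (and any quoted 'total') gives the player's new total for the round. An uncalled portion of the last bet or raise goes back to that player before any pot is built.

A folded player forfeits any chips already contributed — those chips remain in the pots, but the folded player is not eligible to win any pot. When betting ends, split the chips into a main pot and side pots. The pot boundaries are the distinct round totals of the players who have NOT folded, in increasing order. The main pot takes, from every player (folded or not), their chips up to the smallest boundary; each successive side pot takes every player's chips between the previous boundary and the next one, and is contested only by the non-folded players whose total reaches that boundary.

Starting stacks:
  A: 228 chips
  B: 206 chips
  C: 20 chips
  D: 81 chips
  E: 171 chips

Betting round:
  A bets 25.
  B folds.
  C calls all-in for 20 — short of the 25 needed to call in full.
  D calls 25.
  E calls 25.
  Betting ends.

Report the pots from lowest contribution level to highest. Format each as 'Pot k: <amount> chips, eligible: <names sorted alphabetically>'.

Contributions: A=25, C=20, D=25, E=25
Folded: B
Pot levels (distinct totals of non-folded players): 20, 25
Layer 1-20: 20 each from A, C, D, E = 20*4 = 80 chips; eligible A, C, D, E
Layer 21-25: 5 each from A, D, E = 5*3 = 15 chips; eligible A, D, E

Pot 1: 80 chips, eligible: A, C, D, E
Pot 2: 15 chips, eligible: A, D, E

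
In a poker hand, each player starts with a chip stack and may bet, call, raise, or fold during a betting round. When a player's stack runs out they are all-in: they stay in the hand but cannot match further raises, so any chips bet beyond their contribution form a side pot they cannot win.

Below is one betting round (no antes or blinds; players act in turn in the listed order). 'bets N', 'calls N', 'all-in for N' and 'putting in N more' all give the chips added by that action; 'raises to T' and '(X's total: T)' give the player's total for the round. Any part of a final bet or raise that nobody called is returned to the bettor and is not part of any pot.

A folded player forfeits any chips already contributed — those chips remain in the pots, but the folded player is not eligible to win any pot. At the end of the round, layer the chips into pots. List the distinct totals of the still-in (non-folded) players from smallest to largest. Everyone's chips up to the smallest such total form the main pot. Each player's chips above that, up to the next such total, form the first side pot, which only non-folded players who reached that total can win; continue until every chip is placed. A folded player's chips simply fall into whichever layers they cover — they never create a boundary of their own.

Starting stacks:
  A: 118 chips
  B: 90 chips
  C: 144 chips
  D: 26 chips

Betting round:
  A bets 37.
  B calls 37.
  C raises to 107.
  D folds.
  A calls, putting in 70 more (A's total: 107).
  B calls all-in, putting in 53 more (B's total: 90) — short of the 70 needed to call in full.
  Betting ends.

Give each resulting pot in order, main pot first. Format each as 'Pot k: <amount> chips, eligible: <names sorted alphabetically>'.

Contributions: A=107, B=90, C=107
Folded: D
Pot levels (distinct totals of non-folded players): 90, 107
Layer 1-90: 90 each from A, B, C = 90*3 = 270 chips; eligible A, B, C
Layer 91-107: 17 each from A, C = 17*2 = 34 chips; eligible A, C

Pot 1: 270 chips, eligible: A, B, C
Pot 2: 34 chips, eligible: A, C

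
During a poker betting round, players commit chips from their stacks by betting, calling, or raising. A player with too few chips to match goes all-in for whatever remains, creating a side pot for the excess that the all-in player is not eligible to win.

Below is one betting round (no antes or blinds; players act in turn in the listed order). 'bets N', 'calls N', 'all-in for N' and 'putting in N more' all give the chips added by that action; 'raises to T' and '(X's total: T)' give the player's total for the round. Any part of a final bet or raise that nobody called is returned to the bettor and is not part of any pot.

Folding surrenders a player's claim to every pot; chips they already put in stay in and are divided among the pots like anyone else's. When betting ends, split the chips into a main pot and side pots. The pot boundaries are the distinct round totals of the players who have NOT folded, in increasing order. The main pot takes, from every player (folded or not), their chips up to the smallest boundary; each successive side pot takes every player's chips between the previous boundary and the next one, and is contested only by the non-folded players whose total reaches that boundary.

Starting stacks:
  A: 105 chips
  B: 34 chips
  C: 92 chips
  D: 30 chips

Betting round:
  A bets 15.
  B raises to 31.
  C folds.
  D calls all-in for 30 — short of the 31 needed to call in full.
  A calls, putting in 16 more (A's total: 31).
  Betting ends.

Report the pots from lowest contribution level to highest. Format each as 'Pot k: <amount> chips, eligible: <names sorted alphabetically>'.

Pot 1: 90 chips, eligible: A, B, D
Pot 2: 2 chips, eligible: A, B

Derivation:
Contributions: A=31, B=31, D=30
Folded: C
Pot levels (distinct totals of non-folded players): 30, 31
Layer 1-30: 30 each from A, B, D = 30*3 = 90 chips; eligible A, B, D
Layer 31-31: 1 each from A, B = 1*2 = 2 chips; eligible A, B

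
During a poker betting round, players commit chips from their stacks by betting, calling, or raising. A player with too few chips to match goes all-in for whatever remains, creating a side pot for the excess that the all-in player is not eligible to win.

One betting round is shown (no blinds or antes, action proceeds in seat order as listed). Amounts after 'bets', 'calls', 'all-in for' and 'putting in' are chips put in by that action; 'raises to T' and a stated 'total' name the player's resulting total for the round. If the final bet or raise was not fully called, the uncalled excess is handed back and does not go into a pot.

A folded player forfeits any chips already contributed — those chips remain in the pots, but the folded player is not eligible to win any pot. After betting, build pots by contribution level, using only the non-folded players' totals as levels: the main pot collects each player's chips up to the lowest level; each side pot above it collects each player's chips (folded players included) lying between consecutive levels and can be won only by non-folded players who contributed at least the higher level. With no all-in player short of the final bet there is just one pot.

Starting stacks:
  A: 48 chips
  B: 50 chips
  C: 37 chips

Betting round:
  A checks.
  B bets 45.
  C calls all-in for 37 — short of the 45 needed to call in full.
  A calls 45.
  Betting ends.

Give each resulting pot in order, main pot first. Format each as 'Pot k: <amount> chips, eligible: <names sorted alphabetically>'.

Pot 1: 111 chips, eligible: A, B, C
Pot 2: 16 chips, eligible: A, B

Derivation:
Contributions: A=45, B=45, C=37
Pot levels (distinct totals of non-folded players): 37, 45
Layer 1-37: 37 each from A, B, C = 37*3 = 111 chips; eligible A, B, C
Layer 38-45: 8 each from A, B = 8*2 = 16 chips; eligible A, B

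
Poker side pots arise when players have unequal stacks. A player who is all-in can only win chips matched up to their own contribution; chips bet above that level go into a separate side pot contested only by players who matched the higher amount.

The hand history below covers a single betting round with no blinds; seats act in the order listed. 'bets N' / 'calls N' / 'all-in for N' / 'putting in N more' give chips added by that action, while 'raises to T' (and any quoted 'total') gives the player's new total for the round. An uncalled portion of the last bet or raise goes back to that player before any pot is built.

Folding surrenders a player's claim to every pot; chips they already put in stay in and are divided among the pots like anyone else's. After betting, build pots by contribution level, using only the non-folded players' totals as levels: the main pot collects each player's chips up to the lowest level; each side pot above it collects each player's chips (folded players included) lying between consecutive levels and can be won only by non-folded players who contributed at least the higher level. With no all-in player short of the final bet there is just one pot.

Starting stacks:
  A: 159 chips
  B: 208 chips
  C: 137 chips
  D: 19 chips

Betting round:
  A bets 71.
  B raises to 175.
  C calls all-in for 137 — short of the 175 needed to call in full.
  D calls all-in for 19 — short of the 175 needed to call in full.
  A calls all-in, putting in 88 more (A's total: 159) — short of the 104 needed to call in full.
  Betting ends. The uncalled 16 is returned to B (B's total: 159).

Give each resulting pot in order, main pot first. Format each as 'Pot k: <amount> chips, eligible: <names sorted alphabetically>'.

Contributions (after 16 returned to B): A=159, B=159, C=137, D=19
Pot levels (distinct totals of non-folded players): 19, 137, 159
Layer 1-19: 19 each from A, B, C, D = 19*4 = 76 chips; eligible A, B, C, D
Layer 20-137: 118 each from A, B, C = 118*3 = 354 chips; eligible A, B, C
Layer 138-159: 22 each from A, B = 22*2 = 44 chips; eligible A, B

Pot 1: 76 chips, eligible: A, B, C, D
Pot 2: 354 chips, eligible: A, B, C
Pot 3: 44 chips, eligible: A, B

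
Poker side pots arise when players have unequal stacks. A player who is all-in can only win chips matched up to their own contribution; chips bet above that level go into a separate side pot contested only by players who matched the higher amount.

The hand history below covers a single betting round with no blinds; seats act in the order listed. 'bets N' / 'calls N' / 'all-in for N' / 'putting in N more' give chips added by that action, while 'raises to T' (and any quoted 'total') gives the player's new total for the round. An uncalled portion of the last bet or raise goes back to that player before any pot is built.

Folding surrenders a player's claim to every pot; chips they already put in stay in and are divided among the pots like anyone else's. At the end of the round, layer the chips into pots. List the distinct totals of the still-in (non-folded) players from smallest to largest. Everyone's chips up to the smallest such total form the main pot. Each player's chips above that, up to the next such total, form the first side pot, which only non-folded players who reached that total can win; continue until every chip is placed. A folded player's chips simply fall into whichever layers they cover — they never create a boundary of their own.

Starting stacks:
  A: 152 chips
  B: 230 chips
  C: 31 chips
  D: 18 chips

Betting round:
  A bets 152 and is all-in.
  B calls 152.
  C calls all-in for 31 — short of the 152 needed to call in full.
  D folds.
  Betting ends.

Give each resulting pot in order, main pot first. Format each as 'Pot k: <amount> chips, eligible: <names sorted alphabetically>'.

Contributions: A=152, B=152, C=31
Folded: D
Pot levels (distinct totals of non-folded players): 31, 152
Layer 1-31: 31 each from A, B, C = 31*3 = 93 chips; eligible A, B, C
Layer 32-152: 121 each from A, B = 121*2 = 242 chips; eligible A, B

Pot 1: 93 chips, eligible: A, B, C
Pot 2: 242 chips, eligible: A, B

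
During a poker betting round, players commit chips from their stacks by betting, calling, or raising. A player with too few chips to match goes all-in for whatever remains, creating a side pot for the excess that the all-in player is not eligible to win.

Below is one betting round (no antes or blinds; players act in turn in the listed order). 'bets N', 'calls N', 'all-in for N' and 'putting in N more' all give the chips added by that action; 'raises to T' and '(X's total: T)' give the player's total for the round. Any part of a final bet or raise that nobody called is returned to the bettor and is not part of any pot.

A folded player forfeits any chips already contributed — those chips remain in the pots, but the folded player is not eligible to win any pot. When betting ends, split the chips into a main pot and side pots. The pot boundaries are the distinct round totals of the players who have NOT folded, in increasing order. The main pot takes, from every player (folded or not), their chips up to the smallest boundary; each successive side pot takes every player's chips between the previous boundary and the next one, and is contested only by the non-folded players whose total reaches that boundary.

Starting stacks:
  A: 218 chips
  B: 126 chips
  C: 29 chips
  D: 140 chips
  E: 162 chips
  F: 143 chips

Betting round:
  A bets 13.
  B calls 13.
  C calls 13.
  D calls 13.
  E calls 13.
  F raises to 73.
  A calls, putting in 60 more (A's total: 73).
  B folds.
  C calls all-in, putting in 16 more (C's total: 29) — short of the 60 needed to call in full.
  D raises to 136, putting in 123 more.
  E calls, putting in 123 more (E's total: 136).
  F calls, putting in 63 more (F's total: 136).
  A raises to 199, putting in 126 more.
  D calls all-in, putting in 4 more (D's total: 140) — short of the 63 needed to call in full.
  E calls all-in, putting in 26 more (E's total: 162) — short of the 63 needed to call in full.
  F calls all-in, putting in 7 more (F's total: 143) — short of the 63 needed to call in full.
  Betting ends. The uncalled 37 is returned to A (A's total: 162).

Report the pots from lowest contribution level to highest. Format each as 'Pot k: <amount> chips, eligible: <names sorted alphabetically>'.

Pot 1: 158 chips, eligible: A, C, D, E, F
Pot 2: 444 chips, eligible: A, D, E, F
Pot 3: 9 chips, eligible: A, E, F
Pot 4: 38 chips, eligible: A, E

Derivation:
Contributions (after 37 returned to A): A=162, B=13, C=29, D=140, E=162, F=143
Folded: B
Pot levels (distinct totals of non-folded players): 29, 140, 143, 162
Layer 1-29: A 29 + B 13 + C 29 + D 29 + E 29 + F 29 = 158 chips; eligible A, C, D, E, F
Layer 30-140: 111 each from A, D, E, F = 111*4 = 444 chips; eligible A, D, E, F
Layer 141-143: 3 each from A, E, F = 3*3 = 9 chips; eligible A, E, F
Layer 144-162: 19 each from A, E = 19*2 = 38 chips; eligible A, E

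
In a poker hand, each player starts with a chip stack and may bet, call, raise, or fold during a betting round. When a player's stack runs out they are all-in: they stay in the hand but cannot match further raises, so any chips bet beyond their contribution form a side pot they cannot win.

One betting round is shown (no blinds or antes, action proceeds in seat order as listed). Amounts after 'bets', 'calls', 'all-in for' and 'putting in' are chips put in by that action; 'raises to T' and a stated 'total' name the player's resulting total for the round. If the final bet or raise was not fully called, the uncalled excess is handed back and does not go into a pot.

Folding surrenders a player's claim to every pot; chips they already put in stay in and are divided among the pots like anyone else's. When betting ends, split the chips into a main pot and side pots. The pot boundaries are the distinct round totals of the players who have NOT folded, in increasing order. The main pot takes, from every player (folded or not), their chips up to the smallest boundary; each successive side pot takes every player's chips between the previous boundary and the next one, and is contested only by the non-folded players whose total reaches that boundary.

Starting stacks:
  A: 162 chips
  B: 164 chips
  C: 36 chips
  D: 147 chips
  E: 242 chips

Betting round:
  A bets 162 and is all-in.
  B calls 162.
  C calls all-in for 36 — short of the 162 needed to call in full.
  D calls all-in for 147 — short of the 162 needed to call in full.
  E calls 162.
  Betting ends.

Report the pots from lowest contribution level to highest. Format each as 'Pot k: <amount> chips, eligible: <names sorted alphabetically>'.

Contributions: A=162, B=162, C=36, D=147, E=162
Pot levels (distinct totals of non-folded players): 36, 147, 162
Layer 1-36: 36 each from A, B, C, D, E = 36*5 = 180 chips; eligible A, B, C, D, E
Layer 37-147: 111 each from A, B, D, E = 111*4 = 444 chips; eligible A, B, D, E
Layer 148-162: 15 each from A, B, E = 15*3 = 45 chips; eligible A, B, E

Pot 1: 180 chips, eligible: A, B, C, D, E
Pot 2: 444 chips, eligible: A, B, D, E
Pot 3: 45 chips, eligible: A, B, E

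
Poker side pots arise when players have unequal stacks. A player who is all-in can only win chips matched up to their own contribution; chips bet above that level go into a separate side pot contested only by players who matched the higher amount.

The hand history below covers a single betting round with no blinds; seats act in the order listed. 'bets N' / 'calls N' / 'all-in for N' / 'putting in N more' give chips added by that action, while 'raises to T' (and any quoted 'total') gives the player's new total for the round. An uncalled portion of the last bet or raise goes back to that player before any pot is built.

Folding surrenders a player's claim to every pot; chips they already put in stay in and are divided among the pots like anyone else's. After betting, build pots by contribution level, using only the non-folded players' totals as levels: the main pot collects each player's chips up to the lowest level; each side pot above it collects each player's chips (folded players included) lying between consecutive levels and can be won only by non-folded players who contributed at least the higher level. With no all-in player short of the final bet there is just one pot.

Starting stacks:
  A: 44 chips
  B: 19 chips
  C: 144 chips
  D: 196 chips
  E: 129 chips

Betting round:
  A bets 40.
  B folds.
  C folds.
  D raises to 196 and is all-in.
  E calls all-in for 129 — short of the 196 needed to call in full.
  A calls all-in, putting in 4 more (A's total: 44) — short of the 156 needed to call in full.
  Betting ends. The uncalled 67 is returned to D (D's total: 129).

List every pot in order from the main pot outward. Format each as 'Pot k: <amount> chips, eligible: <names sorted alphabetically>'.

Pot 1: 132 chips, eligible: A, D, E
Pot 2: 170 chips, eligible: D, E

Derivation:
Contributions (after 67 returned to D): A=44, D=129, E=129
Folded: B, C
Pot levels (distinct totals of non-folded players): 44, 129
Layer 1-44: 44 each from A, D, E = 44*3 = 132 chips; eligible A, D, E
Layer 45-129: 85 each from D, E = 85*2 = 170 chips; eligible D, E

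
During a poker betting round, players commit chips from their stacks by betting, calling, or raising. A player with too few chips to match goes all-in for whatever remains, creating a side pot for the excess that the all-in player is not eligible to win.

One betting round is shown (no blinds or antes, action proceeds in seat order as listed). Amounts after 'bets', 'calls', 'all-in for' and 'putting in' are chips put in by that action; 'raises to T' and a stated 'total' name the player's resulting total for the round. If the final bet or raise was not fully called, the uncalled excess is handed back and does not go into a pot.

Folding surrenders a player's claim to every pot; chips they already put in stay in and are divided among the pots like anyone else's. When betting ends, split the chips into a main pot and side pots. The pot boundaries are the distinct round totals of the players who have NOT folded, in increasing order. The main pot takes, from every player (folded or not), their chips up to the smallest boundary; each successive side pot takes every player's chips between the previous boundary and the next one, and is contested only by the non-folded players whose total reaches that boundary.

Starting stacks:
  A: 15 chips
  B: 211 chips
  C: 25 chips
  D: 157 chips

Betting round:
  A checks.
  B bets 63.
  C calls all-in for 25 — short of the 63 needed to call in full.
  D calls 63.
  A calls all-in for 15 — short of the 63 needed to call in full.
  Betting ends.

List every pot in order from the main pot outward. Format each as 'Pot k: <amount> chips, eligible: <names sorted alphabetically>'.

Contributions: A=15, B=63, C=25, D=63
Pot levels (distinct totals of non-folded players): 15, 25, 63
Layer 1-15: 15 each from A, B, C, D = 15*4 = 60 chips; eligible A, B, C, D
Layer 16-25: 10 each from B, C, D = 10*3 = 30 chips; eligible B, C, D
Layer 26-63: 38 each from B, D = 38*2 = 76 chips; eligible B, D

Pot 1: 60 chips, eligible: A, B, C, D
Pot 2: 30 chips, eligible: B, C, D
Pot 3: 76 chips, eligible: B, D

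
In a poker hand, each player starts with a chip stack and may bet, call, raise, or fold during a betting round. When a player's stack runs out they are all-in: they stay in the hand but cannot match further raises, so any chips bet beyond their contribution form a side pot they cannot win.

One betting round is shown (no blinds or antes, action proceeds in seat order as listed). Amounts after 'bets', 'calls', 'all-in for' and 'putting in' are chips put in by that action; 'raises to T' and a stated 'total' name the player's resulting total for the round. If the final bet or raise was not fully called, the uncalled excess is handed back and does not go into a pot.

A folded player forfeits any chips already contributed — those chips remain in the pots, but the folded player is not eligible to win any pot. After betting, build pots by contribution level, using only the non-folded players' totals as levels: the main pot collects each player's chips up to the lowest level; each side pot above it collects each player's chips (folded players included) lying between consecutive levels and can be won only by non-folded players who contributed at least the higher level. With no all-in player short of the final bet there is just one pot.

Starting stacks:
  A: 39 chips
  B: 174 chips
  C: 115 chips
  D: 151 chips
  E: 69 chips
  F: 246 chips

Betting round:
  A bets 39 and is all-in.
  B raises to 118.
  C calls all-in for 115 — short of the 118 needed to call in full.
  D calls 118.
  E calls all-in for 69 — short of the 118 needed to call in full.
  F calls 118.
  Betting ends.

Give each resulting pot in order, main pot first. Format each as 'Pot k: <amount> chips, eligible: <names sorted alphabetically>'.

Contributions: A=39, B=118, C=115, D=118, E=69, F=118
Pot levels (distinct totals of non-folded players): 39, 69, 115, 118
Layer 1-39: 39 each from A, B, C, D, E, F = 39*6 = 234 chips; eligible A, B, C, D, E, F
Layer 40-69: 30 each from B, C, D, E, F = 30*5 = 150 chips; eligible B, C, D, E, F
Layer 70-115: 46 each from B, C, D, F = 46*4 = 184 chips; eligible B, C, D, F
Layer 116-118: 3 each from B, D, F = 3*3 = 9 chips; eligible B, D, F

Pot 1: 234 chips, eligible: A, B, C, D, E, F
Pot 2: 150 chips, eligible: B, C, D, E, F
Pot 3: 184 chips, eligible: B, C, D, F
Pot 4: 9 chips, eligible: B, D, F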